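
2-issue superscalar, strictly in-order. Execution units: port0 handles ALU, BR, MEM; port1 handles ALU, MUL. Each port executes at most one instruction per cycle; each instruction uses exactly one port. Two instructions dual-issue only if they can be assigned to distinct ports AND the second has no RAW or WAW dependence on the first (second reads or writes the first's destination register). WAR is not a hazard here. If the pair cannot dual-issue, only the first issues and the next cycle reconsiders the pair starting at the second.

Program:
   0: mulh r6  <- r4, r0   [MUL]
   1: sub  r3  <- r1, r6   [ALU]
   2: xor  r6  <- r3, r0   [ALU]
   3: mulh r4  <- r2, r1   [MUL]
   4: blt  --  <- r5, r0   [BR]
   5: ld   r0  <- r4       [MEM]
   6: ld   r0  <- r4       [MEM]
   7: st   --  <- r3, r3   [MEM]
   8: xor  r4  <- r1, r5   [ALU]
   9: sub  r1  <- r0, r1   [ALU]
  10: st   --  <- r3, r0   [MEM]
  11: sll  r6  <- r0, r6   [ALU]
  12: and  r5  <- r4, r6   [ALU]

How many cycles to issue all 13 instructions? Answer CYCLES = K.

CYCLES = 10

0. mulh @i0  | RAW r6
1. sub @i1  | RAW r3
2. xor;mulh @i2+i3  | 2-wide
3. blt @i4  | no-port BR/MEM
4. ld @i5  | no-port MEM/MEM
5. ld @i6  | no-port MEM/MEM
6. st;xor @i7+i8  | 2-wide
7. sub;st @i9+i10  | 2-wide
8. sll @i11  | RAW r6
9. and @i12  | tail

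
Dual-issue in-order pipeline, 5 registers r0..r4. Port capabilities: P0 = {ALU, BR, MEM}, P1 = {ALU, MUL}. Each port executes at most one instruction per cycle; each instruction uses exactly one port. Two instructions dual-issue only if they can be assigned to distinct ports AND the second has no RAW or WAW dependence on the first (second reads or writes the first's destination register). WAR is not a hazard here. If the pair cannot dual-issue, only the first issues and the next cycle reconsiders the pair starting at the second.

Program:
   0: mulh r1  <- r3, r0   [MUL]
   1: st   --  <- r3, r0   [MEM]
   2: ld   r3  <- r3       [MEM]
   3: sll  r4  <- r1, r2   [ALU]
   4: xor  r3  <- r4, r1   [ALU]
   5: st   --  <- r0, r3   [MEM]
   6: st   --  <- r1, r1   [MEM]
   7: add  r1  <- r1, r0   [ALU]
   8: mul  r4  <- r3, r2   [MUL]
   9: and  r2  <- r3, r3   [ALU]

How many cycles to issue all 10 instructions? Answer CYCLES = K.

t=0 i0/i1:mulh;st ; dual
t=1 i2/i3:ld;sll ; dual
t=2 i4:xor ; RAW r3
t=3 i5:st ; no-port MEM/MEM
t=4 i6/i7:st;add ; dual
t=5 i8/i9:mul;and ; dual

CYCLES = 6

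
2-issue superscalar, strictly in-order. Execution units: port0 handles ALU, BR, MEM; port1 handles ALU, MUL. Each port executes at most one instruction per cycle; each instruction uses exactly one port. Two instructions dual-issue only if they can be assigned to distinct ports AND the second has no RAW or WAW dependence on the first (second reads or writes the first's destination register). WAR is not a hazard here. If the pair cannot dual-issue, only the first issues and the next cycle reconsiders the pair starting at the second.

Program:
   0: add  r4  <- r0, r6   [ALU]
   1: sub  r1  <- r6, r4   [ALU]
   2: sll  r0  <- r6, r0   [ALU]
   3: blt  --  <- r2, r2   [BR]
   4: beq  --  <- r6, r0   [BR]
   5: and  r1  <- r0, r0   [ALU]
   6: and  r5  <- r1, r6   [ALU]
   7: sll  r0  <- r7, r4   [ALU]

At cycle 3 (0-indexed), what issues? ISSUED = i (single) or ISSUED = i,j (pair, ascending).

#0 head=0: add i0 RAW r4
#1 head=1: sub/sll i1&i2 dual
#2 head=3: blt i3 no-port BR/BR
#3 head=4: beq/and i4&i5 dual
#4 head=6: and/sll i6&i7 dual

ISSUED = 4,5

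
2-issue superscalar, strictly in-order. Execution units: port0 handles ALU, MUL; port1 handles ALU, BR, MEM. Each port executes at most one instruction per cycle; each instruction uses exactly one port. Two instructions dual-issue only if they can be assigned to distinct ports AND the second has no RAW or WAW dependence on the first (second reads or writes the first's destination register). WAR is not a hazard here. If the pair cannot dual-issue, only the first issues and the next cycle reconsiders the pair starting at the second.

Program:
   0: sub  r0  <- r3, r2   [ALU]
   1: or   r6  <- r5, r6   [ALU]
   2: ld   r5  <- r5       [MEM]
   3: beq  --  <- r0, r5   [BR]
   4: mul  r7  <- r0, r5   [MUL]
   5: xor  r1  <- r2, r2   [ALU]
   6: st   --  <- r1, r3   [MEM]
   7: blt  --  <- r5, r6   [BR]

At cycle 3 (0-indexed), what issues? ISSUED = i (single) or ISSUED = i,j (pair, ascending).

ISSUED = 5

t=0 i0,i1:sub.ALU+or.ALU ; dual
t=1 i2:ld.MEM ; no-port MEM/BR
t=2 i3,i4:beq.BR+mul.MUL ; dual
t=3 i5:xor.ALU ; RAW r1
t=4 i6:st.MEM ; no-port MEM/BR
t=5 i7:blt.BR ; tail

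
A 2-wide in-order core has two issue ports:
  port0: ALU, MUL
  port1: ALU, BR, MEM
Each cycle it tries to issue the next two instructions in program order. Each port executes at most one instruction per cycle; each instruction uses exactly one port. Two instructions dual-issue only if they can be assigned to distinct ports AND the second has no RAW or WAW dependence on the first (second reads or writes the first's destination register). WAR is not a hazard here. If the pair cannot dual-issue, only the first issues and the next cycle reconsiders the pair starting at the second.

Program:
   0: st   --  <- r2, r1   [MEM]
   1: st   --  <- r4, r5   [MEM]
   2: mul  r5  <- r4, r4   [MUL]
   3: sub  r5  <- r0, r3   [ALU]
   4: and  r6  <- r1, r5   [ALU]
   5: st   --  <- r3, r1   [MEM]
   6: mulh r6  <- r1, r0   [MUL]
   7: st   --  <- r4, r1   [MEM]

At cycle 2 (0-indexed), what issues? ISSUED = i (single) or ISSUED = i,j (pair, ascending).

ISSUED = 3

[0] i0  st  -- no-port MEM/MEM
[1] i1,i2  st;mul  -- pair
[2] i3  sub  -- RAW r5
[3] i4,i5  and;st  -- pair
[4] i6,i7  mulh;st  -- pair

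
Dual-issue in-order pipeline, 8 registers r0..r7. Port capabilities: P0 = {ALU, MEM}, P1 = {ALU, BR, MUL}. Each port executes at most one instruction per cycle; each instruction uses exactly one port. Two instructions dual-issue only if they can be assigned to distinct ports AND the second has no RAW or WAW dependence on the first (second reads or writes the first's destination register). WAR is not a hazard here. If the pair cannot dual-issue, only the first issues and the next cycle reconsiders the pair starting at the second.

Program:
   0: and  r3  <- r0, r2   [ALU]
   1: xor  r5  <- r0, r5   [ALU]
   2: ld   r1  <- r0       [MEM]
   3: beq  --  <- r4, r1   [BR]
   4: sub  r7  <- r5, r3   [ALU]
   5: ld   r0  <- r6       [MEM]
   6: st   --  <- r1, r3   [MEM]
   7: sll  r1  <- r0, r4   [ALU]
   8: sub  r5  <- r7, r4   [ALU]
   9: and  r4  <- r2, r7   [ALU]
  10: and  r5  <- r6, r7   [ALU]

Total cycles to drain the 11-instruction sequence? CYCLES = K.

CYCLES = 7

t=0 i0,i1:and.ALU+xor.ALU ; dual
t=1 i2:ld.MEM ; RAW r1
t=2 i3,i4:beq.BR+sub.ALU ; dual
t=3 i5:ld.MEM ; no-port MEM/MEM
t=4 i6,i7:st.MEM+sll.ALU ; dual
t=5 i8,i9:sub.ALU+and.ALU ; dual
t=6 i10:and.ALU ; tail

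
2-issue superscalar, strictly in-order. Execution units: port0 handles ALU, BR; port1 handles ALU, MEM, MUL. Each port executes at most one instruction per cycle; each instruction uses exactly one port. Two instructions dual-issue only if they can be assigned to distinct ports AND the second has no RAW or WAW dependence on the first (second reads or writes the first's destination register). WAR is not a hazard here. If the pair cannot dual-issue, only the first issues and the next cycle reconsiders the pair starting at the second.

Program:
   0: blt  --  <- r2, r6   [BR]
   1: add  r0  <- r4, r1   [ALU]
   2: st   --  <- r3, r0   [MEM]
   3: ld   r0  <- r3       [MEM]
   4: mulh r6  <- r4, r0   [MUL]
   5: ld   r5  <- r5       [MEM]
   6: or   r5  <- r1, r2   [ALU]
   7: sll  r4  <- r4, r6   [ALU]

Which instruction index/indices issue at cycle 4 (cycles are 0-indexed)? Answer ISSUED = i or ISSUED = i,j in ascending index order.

ISSUED = 5

[0] i0+i1  blt.BR/add.ALU  -- pair
[1] i2  st.MEM  -- no-port MEM/MEM
[2] i3  ld.MEM  -- no-port MEM/MUL
[3] i4  mulh.MUL  -- no-port MUL/MEM
[4] i5  ld.MEM  -- WAW r5
[5] i6+i7  or.ALU/sll.ALU  -- pair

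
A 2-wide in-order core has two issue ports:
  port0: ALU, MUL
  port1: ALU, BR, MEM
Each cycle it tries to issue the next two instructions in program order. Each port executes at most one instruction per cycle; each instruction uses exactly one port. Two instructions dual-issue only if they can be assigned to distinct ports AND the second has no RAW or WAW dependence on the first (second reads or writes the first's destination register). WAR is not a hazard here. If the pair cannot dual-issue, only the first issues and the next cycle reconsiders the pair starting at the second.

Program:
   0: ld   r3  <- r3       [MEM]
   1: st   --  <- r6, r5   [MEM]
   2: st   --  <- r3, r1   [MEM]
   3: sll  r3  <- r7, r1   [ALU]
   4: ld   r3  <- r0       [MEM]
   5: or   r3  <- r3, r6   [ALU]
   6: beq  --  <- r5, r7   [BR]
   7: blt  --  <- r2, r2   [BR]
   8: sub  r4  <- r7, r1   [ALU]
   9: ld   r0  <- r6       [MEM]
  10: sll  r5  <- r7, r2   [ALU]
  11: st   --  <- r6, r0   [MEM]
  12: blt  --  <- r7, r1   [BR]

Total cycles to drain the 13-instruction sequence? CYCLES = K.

CYCLES = 9

c0: i0 ld.MEM  no-port MEM/MEM
c1: i1 st.MEM  no-port MEM/MEM
c2: i2/i3 st.MEM sll.ALU  dual
c3: i4 ld.MEM  RAW+WAW r3
c4: i5/i6 or.ALU beq.BR  dual
c5: i7/i8 blt.BR sub.ALU  dual
c6: i9/i10 ld.MEM sll.ALU  dual
c7: i11 st.MEM  no-port MEM/BR
c8: i12 blt.BR  tail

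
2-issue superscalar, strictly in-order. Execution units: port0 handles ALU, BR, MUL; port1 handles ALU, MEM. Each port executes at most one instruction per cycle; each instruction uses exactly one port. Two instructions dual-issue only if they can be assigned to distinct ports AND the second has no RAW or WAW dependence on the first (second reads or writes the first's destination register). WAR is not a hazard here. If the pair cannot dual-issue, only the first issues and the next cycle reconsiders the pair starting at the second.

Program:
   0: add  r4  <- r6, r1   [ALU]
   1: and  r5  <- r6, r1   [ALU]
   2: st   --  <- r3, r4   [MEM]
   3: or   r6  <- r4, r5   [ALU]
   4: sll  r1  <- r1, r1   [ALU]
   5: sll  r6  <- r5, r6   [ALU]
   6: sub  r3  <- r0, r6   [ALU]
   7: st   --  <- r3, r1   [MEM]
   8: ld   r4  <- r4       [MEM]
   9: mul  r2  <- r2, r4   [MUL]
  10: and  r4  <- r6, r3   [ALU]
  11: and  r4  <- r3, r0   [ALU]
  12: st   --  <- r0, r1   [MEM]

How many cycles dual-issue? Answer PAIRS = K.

PAIRS = 5

c0: i0/i1 add.ALU;and.ALU  pair
c1: i2/i3 st.MEM;or.ALU  pair
c2: i4/i5 sll.ALU;sll.ALU  pair
c3: i6 sub.ALU  RAW r3
c4: i7 st.MEM  no-port MEM/MEM
c5: i8 ld.MEM  RAW r4
c6: i9/i10 mul.MUL;and.ALU  pair
c7: i11/i12 and.ALU;st.MEM  pair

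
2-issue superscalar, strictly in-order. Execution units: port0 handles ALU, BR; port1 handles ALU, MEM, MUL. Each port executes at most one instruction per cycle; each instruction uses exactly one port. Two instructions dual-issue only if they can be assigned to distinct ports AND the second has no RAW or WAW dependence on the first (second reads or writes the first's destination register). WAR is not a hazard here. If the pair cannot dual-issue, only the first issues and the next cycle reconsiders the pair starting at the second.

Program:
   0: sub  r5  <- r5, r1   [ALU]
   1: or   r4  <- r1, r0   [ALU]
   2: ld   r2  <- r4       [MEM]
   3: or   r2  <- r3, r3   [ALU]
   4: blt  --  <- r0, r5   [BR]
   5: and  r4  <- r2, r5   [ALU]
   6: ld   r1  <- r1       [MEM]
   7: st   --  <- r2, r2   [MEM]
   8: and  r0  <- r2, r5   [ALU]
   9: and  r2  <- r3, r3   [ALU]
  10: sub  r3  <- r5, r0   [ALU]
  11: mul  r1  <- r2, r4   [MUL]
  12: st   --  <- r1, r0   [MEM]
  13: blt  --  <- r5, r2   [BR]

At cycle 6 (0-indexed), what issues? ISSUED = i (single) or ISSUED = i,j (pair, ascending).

ISSUED = 11

  cy0 -> i0&i1 (sub.ALU or.ALU) 2-wide
  cy1 -> i2 (ld.MEM) WAW r2
  cy2 -> i3&i4 (or.ALU blt.BR) 2-wide
  cy3 -> i5&i6 (and.ALU ld.MEM) 2-wide
  cy4 -> i7&i8 (st.MEM and.ALU) 2-wide
  cy5 -> i9&i10 (and.ALU sub.ALU) 2-wide
  cy6 -> i11 (mul.MUL) no-port MUL/MEM
  cy7 -> i12&i13 (st.MEM blt.BR) 2-wide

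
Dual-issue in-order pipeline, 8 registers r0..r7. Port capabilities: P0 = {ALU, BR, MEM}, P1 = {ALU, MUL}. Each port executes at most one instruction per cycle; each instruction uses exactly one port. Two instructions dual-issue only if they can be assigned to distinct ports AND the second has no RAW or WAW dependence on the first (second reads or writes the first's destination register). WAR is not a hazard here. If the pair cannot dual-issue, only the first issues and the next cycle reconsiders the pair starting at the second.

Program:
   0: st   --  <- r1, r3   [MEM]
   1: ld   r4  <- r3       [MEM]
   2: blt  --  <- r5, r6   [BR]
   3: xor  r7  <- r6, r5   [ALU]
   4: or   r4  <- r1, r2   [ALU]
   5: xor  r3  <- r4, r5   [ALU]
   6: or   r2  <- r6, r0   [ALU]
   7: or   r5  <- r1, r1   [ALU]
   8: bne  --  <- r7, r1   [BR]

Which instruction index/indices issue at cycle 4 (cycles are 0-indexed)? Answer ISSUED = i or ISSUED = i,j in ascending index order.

ISSUED = 5,6

0. st @i0  | no-port MEM/MEM
1. ld @i1  | no-port MEM/BR
2. blt xor @i2+i3  | 2-wide
3. or @i4  | RAW r4
4. xor or @i5+i6  | 2-wide
5. or bne @i7+i8  | 2-wide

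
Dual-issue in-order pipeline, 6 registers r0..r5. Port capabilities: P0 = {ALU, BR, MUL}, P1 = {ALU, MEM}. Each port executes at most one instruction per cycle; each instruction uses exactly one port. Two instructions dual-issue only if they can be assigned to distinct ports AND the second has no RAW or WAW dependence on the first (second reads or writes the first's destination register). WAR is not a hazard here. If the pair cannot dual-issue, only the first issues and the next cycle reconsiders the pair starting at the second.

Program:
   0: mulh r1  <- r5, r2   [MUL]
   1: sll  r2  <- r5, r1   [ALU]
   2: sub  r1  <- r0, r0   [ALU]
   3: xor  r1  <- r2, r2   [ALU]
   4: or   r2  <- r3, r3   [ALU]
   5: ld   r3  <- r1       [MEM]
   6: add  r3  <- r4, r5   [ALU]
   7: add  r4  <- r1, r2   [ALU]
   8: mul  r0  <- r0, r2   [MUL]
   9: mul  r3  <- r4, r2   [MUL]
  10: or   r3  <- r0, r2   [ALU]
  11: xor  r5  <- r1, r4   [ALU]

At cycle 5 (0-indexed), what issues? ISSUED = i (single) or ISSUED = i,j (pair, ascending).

ISSUED = 8

c0: i0 mulh  RAW r1
c1: i1/i2 sll;sub  2-wide
c2: i3/i4 xor;or  2-wide
c3: i5 ld  WAW r3
c4: i6/i7 add;add  2-wide
c5: i8 mul  no-port MUL/MUL
c6: i9 mul  WAW r3
c7: i10/i11 or;xor  2-wide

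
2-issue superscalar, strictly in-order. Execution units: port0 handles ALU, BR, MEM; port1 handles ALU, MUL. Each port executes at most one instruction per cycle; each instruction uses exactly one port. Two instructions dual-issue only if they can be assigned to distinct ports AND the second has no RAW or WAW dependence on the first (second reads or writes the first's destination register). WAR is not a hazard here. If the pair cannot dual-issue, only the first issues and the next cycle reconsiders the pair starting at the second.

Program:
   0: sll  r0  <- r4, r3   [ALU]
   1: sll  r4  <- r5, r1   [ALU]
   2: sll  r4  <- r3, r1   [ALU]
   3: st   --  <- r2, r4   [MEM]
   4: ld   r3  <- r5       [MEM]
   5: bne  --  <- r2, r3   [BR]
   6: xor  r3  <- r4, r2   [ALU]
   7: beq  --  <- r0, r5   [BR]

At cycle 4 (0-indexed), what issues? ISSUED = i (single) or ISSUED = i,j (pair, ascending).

ISSUED = 5,6

c0: i0/i1 sll.ALU sll.ALU  2-wide
c1: i2 sll.ALU  RAW r4
c2: i3 st.MEM  no-port MEM/MEM
c3: i4 ld.MEM  no-port MEM/BR
c4: i5/i6 bne.BR xor.ALU  2-wide
c5: i7 beq.BR  tail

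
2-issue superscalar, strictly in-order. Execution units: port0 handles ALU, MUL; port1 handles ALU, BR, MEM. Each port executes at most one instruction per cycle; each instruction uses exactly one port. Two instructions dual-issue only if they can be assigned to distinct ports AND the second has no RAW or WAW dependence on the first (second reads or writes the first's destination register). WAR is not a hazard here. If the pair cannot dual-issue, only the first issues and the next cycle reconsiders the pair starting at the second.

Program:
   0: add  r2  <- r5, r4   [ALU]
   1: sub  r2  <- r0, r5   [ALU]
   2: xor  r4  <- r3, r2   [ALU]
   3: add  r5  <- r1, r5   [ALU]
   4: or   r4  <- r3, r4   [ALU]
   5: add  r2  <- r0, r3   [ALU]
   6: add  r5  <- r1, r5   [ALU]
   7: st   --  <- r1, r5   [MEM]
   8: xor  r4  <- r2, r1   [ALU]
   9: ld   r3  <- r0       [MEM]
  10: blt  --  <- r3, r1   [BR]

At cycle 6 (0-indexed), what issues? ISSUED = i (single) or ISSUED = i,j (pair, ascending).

  cy0 -> i0 (add.ALU) WAW r2
  cy1 -> i1 (sub.ALU) RAW r2
  cy2 -> i2+i3 (xor.ALU add.ALU) 2-wide
  cy3 -> i4+i5 (or.ALU add.ALU) 2-wide
  cy4 -> i6 (add.ALU) RAW r5
  cy5 -> i7+i8 (st.MEM xor.ALU) 2-wide
  cy6 -> i9 (ld.MEM) no-port MEM/BR
  cy7 -> i10 (blt.BR) tail

ISSUED = 9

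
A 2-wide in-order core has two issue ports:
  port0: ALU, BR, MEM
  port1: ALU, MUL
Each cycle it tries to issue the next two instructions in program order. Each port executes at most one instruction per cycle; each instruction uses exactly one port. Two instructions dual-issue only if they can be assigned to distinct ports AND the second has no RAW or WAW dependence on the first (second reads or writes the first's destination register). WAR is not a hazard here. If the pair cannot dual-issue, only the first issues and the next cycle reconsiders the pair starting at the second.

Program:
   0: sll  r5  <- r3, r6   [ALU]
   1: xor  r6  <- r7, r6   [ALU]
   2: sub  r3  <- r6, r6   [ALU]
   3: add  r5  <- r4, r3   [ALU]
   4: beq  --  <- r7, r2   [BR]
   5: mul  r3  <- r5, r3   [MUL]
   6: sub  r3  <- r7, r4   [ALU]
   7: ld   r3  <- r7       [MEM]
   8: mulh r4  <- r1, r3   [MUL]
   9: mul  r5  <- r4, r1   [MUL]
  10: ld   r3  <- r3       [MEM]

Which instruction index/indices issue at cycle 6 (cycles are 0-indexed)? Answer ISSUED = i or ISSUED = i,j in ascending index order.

ISSUED = 8

t=0 i0+i1:sll;xor ; 2-wide
t=1 i2:sub ; RAW r3
t=2 i3+i4:add;beq ; 2-wide
t=3 i5:mul ; WAW r3
t=4 i6:sub ; WAW r3
t=5 i7:ld ; RAW r3
t=6 i8:mulh ; no-port MUL/MUL
t=7 i9+i10:mul;ld ; 2-wide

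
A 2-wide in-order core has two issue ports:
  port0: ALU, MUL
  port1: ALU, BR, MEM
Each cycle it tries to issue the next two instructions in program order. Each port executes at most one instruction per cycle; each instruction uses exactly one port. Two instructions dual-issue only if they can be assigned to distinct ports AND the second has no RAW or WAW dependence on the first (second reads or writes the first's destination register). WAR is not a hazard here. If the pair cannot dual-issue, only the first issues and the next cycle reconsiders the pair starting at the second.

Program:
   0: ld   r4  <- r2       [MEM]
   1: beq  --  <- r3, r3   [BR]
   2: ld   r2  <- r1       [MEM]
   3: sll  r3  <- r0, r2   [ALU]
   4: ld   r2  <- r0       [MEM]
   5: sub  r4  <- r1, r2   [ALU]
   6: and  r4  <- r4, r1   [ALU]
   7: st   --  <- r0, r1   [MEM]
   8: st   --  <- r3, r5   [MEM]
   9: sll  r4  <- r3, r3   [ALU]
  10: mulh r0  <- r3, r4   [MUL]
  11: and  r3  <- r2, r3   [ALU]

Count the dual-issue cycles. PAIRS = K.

  cy0 -> i0 (ld) no-port MEM/BR
  cy1 -> i1 (beq) no-port BR/MEM
  cy2 -> i2 (ld) RAW r2
  cy3 -> i3&i4 (sll+ld) 2-wide
  cy4 -> i5 (sub) RAW+WAW r4
  cy5 -> i6&i7 (and+st) 2-wide
  cy6 -> i8&i9 (st+sll) 2-wide
  cy7 -> i10&i11 (mulh+and) 2-wide

PAIRS = 4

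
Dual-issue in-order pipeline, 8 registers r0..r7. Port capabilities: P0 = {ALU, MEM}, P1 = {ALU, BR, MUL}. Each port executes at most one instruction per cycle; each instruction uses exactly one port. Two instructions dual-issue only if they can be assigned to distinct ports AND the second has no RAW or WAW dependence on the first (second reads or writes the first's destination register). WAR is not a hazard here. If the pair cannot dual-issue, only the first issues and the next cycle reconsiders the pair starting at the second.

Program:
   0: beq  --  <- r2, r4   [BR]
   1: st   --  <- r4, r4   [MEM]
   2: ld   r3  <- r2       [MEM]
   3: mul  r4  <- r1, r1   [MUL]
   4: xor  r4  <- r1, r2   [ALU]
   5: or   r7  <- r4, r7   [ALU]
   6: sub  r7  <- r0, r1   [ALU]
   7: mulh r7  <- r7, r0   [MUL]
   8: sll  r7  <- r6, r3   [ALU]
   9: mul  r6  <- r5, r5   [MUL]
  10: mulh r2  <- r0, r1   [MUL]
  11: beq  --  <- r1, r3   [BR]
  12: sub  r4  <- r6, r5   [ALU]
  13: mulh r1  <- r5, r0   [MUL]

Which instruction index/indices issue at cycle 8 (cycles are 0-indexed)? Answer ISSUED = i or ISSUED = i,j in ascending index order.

[0] i0&i1  beq.BR/st.MEM  -- dual
[1] i2&i3  ld.MEM/mul.MUL  -- dual
[2] i4  xor.ALU  -- RAW r4
[3] i5  or.ALU  -- WAW r7
[4] i6  sub.ALU  -- RAW+WAW r7
[5] i7  mulh.MUL  -- WAW r7
[6] i8&i9  sll.ALU/mul.MUL  -- dual
[7] i10  mulh.MUL  -- no-port MUL/BR
[8] i11&i12  beq.BR/sub.ALU  -- dual
[9] i13  mulh.MUL  -- tail

ISSUED = 11,12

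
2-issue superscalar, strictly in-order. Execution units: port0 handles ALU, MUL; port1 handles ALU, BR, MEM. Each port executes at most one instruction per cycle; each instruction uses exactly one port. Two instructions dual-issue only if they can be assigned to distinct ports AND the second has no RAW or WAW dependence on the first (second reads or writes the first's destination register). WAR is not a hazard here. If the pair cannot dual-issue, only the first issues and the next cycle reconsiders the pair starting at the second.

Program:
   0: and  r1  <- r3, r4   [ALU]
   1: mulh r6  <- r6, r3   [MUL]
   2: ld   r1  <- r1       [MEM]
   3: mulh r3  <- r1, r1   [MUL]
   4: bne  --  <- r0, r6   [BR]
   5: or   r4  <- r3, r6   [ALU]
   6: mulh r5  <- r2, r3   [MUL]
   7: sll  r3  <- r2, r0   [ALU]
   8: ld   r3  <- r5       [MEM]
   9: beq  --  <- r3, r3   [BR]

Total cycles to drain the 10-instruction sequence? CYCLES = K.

CYCLES = 7

c0: i0&i1 and.ALU+mulh.MUL  2-wide
c1: i2 ld.MEM  RAW r1
c2: i3&i4 mulh.MUL+bne.BR  2-wide
c3: i5&i6 or.ALU+mulh.MUL  2-wide
c4: i7 sll.ALU  WAW r3
c5: i8 ld.MEM  no-port MEM/BR
c6: i9 beq.BR  tail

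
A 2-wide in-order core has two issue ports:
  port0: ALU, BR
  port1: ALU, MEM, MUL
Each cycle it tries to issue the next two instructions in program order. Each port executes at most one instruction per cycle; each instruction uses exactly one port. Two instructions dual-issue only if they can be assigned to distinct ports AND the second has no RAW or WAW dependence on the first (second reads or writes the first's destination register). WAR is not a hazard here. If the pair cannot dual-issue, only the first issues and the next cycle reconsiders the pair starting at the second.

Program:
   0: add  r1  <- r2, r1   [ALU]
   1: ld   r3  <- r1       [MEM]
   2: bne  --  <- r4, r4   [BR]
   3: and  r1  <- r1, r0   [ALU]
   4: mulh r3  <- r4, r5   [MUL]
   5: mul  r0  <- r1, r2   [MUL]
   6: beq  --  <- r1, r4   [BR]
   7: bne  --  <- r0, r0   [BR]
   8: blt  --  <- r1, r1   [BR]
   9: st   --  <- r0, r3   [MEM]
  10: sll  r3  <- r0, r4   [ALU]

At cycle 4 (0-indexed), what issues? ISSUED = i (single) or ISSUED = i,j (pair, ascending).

c0: i0 add.ALU  RAW r1
c1: i1&i2 ld.MEM+bne.BR  2-wide
c2: i3&i4 and.ALU+mulh.MUL  2-wide
c3: i5&i6 mul.MUL+beq.BR  2-wide
c4: i7 bne.BR  no-port BR/BR
c5: i8&i9 blt.BR+st.MEM  2-wide
c6: i10 sll.ALU  tail

ISSUED = 7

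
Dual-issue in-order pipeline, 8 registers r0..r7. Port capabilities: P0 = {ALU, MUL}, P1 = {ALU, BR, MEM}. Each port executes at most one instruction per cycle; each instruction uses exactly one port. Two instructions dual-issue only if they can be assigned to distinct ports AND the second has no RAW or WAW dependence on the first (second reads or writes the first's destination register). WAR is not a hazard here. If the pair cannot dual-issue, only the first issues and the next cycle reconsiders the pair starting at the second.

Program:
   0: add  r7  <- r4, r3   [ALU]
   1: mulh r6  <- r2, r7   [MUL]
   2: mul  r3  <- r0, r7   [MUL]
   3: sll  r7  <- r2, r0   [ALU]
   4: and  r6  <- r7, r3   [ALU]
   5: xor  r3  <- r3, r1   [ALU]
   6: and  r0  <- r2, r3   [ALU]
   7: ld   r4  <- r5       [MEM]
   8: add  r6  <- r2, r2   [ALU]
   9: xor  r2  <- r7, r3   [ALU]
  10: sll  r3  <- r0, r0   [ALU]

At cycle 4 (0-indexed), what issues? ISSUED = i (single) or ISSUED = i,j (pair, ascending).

t=0 i0:add.ALU ; RAW r7
t=1 i1:mulh.MUL ; no-port MUL/MUL
t=2 i2,i3:mul.MUL;sll.ALU ; 2-wide
t=3 i4,i5:and.ALU;xor.ALU ; 2-wide
t=4 i6,i7:and.ALU;ld.MEM ; 2-wide
t=5 i8,i9:add.ALU;xor.ALU ; 2-wide
t=6 i10:sll.ALU ; tail

ISSUED = 6,7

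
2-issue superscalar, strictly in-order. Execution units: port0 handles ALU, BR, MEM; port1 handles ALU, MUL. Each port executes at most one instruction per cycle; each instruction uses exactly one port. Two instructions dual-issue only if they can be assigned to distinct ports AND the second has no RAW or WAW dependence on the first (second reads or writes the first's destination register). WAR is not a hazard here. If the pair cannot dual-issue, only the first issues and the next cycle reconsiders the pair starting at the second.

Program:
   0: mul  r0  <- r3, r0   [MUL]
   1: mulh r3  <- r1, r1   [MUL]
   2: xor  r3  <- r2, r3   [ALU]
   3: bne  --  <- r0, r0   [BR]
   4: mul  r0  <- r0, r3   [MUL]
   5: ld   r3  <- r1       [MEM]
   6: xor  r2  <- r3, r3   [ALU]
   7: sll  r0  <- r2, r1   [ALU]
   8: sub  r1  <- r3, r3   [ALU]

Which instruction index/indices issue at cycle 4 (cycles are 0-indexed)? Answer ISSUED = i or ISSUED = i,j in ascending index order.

ISSUED = 6

t=0 i0:mul.MUL ; no-port MUL/MUL
t=1 i1:mulh.MUL ; RAW+WAW r3
t=2 i2+i3:xor.ALU+bne.BR ; pair
t=3 i4+i5:mul.MUL+ld.MEM ; pair
t=4 i6:xor.ALU ; RAW r2
t=5 i7+i8:sll.ALU+sub.ALU ; pair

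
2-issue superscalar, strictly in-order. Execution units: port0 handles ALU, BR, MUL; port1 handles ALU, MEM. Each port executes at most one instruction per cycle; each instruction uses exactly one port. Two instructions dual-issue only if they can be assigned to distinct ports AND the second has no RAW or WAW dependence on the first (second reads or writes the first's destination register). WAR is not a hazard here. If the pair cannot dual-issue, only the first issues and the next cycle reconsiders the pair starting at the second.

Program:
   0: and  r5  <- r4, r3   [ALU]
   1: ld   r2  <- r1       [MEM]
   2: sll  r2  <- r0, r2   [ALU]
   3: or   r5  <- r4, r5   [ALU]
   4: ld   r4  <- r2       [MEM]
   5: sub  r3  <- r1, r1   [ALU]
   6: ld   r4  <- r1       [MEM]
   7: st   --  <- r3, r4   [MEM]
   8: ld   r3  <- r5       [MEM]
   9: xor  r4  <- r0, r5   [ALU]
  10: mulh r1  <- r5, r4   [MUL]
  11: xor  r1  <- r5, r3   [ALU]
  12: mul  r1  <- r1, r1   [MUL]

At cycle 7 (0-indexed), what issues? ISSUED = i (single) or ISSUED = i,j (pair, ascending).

t=0 i0/i1:and ld ; pair
t=1 i2/i3:sll or ; pair
t=2 i4/i5:ld sub ; pair
t=3 i6:ld ; no-port MEM/MEM
t=4 i7:st ; no-port MEM/MEM
t=5 i8/i9:ld xor ; pair
t=6 i10:mulh ; WAW r1
t=7 i11:xor ; RAW+WAW r1
t=8 i12:mul ; tail

ISSUED = 11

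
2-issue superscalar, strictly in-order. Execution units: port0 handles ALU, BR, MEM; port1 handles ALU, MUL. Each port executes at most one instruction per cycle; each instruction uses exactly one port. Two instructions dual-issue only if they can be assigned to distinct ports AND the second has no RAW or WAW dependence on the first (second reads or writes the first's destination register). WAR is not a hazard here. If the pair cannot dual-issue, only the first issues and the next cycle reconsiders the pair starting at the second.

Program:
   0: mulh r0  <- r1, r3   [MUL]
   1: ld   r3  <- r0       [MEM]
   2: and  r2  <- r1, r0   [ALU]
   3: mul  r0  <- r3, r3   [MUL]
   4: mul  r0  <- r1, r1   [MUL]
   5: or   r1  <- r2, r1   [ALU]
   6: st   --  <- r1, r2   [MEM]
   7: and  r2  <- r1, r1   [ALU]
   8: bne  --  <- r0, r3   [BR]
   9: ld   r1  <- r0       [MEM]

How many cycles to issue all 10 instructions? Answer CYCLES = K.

CYCLES = 7

0. mulh @i0  | RAW r0
1. ld/and @i1/i2  | 2-wide
2. mul @i3  | no-port MUL/MUL
3. mul/or @i4/i5  | 2-wide
4. st/and @i6/i7  | 2-wide
5. bne @i8  | no-port BR/MEM
6. ld @i9  | tail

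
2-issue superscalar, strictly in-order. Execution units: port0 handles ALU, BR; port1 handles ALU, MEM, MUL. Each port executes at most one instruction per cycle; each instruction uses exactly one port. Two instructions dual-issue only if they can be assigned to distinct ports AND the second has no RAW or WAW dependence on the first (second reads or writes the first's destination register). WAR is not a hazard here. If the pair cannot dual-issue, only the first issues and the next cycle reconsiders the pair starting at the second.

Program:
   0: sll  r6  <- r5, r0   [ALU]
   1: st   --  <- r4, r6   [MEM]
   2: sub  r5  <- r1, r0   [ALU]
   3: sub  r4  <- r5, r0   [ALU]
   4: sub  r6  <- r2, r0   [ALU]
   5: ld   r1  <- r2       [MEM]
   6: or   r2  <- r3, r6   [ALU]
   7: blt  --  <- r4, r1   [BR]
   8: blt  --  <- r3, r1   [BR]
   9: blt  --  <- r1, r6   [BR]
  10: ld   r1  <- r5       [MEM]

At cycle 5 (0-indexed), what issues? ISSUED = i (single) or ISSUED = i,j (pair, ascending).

t=0 i0:sll.ALU ; RAW r6
t=1 i1/i2:st.MEM/sub.ALU ; dual
t=2 i3/i4:sub.ALU/sub.ALU ; dual
t=3 i5/i6:ld.MEM/or.ALU ; dual
t=4 i7:blt.BR ; no-port BR/BR
t=5 i8:blt.BR ; no-port BR/BR
t=6 i9/i10:blt.BR/ld.MEM ; dual

ISSUED = 8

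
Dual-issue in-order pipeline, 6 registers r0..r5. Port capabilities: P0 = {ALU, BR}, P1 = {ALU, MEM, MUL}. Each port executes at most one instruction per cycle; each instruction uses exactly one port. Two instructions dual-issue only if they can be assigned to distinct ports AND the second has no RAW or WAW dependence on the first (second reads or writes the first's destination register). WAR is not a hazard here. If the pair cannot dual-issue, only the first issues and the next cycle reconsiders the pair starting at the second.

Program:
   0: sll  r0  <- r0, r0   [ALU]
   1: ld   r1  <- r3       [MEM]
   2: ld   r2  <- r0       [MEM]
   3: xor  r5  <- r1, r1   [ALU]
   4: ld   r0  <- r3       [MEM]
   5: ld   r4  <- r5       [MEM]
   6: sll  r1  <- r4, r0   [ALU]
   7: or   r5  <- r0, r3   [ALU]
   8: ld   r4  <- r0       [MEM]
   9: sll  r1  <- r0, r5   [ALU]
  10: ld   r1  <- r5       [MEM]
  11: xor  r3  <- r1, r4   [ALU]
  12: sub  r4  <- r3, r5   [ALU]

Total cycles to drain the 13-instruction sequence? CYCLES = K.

[0] i0+i1  sll/ld  -- 2-wide
[1] i2+i3  ld/xor  -- 2-wide
[2] i4  ld  -- no-port MEM/MEM
[3] i5  ld  -- RAW r4
[4] i6+i7  sll/or  -- 2-wide
[5] i8+i9  ld/sll  -- 2-wide
[6] i10  ld  -- RAW r1
[7] i11  xor  -- RAW r3
[8] i12  sub  -- tail

CYCLES = 9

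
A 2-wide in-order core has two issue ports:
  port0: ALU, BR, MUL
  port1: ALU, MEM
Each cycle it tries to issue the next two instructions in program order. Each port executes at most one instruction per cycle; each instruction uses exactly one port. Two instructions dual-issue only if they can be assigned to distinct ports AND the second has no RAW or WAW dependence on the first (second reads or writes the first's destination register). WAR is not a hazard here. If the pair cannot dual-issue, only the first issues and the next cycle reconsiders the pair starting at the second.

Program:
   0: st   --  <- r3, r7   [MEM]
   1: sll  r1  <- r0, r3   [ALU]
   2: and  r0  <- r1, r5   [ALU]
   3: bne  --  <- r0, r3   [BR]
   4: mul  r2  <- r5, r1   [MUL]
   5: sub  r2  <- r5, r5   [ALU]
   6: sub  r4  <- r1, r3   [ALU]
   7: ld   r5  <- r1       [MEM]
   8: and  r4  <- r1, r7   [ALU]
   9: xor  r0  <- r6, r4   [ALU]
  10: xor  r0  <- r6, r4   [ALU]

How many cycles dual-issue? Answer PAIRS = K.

PAIRS = 3

#0 head=0: st+sll i0,i1 pair
#1 head=2: and i2 RAW r0
#2 head=3: bne i3 no-port BR/MUL
#3 head=4: mul i4 WAW r2
#4 head=5: sub+sub i5,i6 pair
#5 head=7: ld+and i7,i8 pair
#6 head=9: xor i9 WAW r0
#7 head=10: xor i10 tail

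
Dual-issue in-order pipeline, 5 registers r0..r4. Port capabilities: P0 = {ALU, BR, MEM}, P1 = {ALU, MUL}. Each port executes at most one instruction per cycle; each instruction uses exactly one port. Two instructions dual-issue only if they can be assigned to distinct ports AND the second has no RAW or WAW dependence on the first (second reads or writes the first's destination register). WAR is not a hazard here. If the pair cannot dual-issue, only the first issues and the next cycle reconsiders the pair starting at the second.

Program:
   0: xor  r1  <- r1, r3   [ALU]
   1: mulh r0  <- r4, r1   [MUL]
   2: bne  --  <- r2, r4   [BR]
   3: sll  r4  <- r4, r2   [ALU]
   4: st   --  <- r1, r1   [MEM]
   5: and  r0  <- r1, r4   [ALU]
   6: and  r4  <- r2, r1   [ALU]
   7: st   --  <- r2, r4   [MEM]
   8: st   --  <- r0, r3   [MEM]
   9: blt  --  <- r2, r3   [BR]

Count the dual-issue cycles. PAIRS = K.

  cy0 -> i0 (xor.ALU) RAW r1
  cy1 -> i1&i2 (mulh.MUL/bne.BR) pair
  cy2 -> i3&i4 (sll.ALU/st.MEM) pair
  cy3 -> i5&i6 (and.ALU/and.ALU) pair
  cy4 -> i7 (st.MEM) no-port MEM/MEM
  cy5 -> i8 (st.MEM) no-port MEM/BR
  cy6 -> i9 (blt.BR) tail

PAIRS = 3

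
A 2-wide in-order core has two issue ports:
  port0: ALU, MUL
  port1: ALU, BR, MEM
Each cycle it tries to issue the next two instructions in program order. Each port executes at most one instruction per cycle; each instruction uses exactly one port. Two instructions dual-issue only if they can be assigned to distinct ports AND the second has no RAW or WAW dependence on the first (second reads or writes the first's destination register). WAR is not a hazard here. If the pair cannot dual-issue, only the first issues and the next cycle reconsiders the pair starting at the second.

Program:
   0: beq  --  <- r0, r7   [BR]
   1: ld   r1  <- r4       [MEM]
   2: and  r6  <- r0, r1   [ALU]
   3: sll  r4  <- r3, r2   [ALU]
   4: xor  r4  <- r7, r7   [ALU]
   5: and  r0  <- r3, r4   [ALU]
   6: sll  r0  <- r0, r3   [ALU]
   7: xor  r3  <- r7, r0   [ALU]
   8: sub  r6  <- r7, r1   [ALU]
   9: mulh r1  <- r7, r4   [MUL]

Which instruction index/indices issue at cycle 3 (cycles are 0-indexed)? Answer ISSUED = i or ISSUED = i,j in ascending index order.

c0: i0 beq  no-port BR/MEM
c1: i1 ld  RAW r1
c2: i2/i3 and/sll  pair
c3: i4 xor  RAW r4
c4: i5 and  RAW+WAW r0
c5: i6 sll  RAW r0
c6: i7/i8 xor/sub  pair
c7: i9 mulh  tail

ISSUED = 4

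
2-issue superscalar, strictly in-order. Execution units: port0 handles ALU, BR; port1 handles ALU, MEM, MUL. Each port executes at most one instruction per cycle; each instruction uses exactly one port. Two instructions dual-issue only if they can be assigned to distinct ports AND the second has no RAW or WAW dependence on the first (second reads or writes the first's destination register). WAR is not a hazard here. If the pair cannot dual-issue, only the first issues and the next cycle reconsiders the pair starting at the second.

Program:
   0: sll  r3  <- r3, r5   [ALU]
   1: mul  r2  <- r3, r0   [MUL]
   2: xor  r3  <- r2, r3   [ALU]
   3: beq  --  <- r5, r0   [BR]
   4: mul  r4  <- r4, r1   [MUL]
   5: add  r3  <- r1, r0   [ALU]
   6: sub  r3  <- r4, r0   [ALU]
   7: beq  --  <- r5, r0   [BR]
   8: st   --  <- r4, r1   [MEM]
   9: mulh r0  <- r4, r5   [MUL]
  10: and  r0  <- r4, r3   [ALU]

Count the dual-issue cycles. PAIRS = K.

PAIRS = 3

  cy0 -> i0 (sll) RAW r3
  cy1 -> i1 (mul) RAW r2
  cy2 -> i2,i3 (xor;beq) 2-wide
  cy3 -> i4,i5 (mul;add) 2-wide
  cy4 -> i6,i7 (sub;beq) 2-wide
  cy5 -> i8 (st) no-port MEM/MUL
  cy6 -> i9 (mulh) WAW r0
  cy7 -> i10 (and) tail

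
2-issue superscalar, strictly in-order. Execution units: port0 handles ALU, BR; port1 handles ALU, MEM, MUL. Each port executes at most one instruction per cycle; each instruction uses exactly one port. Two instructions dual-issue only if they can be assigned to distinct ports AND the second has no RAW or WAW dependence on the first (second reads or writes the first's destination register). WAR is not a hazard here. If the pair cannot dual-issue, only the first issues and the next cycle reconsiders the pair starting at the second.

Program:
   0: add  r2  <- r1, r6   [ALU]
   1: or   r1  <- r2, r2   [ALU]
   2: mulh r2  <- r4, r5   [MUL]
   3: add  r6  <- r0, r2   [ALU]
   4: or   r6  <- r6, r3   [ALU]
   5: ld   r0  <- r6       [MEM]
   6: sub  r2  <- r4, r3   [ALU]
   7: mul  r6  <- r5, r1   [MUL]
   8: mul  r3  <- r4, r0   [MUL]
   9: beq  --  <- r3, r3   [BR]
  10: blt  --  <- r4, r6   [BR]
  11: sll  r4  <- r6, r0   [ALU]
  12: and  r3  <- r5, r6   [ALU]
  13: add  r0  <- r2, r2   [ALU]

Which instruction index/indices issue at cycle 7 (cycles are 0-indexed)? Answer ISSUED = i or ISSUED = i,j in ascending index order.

ISSUED = 9

#0 head=0: add.ALU i0 RAW r2
#1 head=1: or.ALU/mulh.MUL i1/i2 pair
#2 head=3: add.ALU i3 RAW+WAW r6
#3 head=4: or.ALU i4 RAW r6
#4 head=5: ld.MEM/sub.ALU i5/i6 pair
#5 head=7: mul.MUL i7 no-port MUL/MUL
#6 head=8: mul.MUL i8 RAW r3
#7 head=9: beq.BR i9 no-port BR/BR
#8 head=10: blt.BR/sll.ALU i10/i11 pair
#9 head=12: and.ALU/add.ALU i12/i13 pair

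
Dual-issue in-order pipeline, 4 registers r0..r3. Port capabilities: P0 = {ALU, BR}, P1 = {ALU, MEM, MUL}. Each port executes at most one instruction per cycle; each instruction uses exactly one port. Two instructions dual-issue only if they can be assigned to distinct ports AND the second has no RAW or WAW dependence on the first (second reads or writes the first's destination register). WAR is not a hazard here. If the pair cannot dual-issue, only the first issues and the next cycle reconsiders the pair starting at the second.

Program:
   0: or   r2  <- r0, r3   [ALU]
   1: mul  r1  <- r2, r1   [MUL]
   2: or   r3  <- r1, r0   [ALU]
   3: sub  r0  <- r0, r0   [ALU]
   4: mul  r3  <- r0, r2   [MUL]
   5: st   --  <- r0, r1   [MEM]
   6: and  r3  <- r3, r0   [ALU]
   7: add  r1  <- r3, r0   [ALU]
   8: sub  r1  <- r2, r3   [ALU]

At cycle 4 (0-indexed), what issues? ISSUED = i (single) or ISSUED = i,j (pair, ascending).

c0: i0 or  RAW r2
c1: i1 mul  RAW r1
c2: i2&i3 or+sub  pair
c3: i4 mul  no-port MUL/MEM
c4: i5&i6 st+and  pair
c5: i7 add  WAW r1
c6: i8 sub  tail

ISSUED = 5,6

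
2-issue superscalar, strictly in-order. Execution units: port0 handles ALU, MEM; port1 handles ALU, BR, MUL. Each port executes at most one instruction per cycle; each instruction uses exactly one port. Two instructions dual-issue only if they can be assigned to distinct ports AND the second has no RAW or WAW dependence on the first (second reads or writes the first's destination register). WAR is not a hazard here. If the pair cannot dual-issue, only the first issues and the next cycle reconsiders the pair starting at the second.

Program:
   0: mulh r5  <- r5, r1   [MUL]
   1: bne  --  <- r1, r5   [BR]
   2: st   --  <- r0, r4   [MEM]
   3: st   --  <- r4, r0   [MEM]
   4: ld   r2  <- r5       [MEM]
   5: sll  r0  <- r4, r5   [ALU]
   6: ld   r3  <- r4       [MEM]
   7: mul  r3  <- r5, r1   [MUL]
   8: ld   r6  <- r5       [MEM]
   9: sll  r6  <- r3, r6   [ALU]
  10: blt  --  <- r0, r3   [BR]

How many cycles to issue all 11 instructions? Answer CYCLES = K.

CYCLES = 7

  cy0 -> i0 (mulh.MUL) no-port MUL/BR
  cy1 -> i1/i2 (bne.BR;st.MEM) 2-wide
  cy2 -> i3 (st.MEM) no-port MEM/MEM
  cy3 -> i4/i5 (ld.MEM;sll.ALU) 2-wide
  cy4 -> i6 (ld.MEM) WAW r3
  cy5 -> i7/i8 (mul.MUL;ld.MEM) 2-wide
  cy6 -> i9/i10 (sll.ALU;blt.BR) 2-wide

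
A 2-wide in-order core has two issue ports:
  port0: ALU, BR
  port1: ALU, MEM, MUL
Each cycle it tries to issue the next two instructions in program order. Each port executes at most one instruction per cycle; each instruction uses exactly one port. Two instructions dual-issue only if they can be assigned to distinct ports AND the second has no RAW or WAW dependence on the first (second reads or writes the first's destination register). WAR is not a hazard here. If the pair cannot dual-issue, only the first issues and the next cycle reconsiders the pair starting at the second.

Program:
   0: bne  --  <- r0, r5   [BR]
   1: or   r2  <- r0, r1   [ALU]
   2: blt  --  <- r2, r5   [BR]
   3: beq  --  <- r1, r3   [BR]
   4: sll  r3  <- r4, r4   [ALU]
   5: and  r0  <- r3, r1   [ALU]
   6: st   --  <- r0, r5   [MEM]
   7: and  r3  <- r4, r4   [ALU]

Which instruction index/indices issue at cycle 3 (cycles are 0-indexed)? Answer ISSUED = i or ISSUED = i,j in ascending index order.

ISSUED = 5

  cy0 -> i0&i1 (bne.BR+or.ALU) dual
  cy1 -> i2 (blt.BR) no-port BR/BR
  cy2 -> i3&i4 (beq.BR+sll.ALU) dual
  cy3 -> i5 (and.ALU) RAW r0
  cy4 -> i6&i7 (st.MEM+and.ALU) dual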